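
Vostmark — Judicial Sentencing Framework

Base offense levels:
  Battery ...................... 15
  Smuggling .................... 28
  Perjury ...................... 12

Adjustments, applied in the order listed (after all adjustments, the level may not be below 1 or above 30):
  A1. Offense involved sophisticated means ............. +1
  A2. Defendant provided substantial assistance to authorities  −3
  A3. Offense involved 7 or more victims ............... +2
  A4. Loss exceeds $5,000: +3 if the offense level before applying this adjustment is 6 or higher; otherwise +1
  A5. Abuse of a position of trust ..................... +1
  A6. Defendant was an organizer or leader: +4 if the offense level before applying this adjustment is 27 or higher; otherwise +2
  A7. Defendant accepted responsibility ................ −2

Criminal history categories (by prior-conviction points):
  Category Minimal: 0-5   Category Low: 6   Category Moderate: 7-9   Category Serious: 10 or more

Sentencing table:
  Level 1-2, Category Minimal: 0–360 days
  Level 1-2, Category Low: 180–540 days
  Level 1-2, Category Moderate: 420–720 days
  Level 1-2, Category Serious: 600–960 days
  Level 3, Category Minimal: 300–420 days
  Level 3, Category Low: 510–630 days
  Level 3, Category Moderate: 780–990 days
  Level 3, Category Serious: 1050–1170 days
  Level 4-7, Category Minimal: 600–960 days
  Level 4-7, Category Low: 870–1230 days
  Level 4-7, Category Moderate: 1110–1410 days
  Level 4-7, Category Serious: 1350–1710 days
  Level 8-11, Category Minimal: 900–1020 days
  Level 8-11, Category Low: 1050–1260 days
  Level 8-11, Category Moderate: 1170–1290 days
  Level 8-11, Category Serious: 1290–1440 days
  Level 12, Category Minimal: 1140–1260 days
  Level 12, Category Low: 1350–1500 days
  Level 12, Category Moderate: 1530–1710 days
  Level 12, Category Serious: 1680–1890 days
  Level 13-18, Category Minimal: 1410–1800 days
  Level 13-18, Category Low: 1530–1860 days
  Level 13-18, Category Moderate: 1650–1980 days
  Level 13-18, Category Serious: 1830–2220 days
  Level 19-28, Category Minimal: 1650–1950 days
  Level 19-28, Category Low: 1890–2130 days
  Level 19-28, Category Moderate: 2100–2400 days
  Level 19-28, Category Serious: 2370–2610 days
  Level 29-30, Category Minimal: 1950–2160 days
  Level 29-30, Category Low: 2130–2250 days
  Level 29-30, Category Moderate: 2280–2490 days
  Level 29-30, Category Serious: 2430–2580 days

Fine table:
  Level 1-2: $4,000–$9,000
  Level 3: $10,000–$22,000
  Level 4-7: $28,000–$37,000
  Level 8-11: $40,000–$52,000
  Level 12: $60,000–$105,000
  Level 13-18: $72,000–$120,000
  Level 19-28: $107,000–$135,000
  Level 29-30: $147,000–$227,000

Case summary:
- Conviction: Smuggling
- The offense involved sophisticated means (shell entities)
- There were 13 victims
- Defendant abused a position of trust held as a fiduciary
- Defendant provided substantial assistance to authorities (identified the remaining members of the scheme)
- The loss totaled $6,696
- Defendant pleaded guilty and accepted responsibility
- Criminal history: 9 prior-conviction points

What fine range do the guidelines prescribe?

$147,000–$227,000

Base offense level for smuggling: 28.
A1 applies: 28 + 1 = 29.
A2 applies: 29 − 3 = 26.
A3 applies: 26 + 2 = 28.
A4 applies (level before this adjustment is 28 ≥ 6, so +3): 28 + 3 = 31.
A5 applies: 31 + 1 = 32.
A7 applies: 32 − 2 = 30.
Final offense level: 30.
Level 30 falls in the 29-30 band.
Fine table: Level 29-30 → $147,000–$227,000.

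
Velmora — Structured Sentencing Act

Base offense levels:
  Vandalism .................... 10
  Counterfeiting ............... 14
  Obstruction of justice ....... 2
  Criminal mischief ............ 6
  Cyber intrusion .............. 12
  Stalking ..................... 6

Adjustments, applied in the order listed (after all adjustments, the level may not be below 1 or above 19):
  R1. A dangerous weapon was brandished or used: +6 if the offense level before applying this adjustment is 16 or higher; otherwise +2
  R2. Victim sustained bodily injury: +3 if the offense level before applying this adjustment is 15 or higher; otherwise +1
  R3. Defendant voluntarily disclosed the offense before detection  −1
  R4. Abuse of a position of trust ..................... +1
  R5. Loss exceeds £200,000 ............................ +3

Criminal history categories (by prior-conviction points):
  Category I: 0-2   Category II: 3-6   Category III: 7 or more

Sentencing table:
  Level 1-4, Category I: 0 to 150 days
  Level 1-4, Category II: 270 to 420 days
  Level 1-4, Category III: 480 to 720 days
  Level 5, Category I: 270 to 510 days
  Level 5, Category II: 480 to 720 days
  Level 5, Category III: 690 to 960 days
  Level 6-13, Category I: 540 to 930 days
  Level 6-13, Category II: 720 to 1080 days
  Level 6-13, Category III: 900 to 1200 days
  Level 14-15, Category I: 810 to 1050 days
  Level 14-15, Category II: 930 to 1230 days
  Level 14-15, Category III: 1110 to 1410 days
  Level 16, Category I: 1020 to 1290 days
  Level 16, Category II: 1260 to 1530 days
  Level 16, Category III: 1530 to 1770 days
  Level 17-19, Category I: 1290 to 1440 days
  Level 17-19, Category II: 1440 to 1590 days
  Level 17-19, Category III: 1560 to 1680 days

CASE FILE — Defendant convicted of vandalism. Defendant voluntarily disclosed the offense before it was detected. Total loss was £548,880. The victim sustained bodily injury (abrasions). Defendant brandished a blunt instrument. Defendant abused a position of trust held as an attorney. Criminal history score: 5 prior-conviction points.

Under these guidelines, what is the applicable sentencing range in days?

1260-1530 days

Base offense level for vandalism: 10.
R1 applies (level before this adjustment is 10 < 16, so +2): 10 + 2 = 12.
R2 applies (level before this adjustment is 12 < 15, so +1): 12 + 1 = 13.
R3 applies: 13 − 1 = 12.
R4 applies: 12 + 1 = 13.
R5 applies: 13 + 3 = 16.
Final offense level: 16.
Criminal history: 5 prior points → Category II (3-6).
Level 16 falls in the 16 band.
Grid: Level 16 × Category II = 1260-1530 days.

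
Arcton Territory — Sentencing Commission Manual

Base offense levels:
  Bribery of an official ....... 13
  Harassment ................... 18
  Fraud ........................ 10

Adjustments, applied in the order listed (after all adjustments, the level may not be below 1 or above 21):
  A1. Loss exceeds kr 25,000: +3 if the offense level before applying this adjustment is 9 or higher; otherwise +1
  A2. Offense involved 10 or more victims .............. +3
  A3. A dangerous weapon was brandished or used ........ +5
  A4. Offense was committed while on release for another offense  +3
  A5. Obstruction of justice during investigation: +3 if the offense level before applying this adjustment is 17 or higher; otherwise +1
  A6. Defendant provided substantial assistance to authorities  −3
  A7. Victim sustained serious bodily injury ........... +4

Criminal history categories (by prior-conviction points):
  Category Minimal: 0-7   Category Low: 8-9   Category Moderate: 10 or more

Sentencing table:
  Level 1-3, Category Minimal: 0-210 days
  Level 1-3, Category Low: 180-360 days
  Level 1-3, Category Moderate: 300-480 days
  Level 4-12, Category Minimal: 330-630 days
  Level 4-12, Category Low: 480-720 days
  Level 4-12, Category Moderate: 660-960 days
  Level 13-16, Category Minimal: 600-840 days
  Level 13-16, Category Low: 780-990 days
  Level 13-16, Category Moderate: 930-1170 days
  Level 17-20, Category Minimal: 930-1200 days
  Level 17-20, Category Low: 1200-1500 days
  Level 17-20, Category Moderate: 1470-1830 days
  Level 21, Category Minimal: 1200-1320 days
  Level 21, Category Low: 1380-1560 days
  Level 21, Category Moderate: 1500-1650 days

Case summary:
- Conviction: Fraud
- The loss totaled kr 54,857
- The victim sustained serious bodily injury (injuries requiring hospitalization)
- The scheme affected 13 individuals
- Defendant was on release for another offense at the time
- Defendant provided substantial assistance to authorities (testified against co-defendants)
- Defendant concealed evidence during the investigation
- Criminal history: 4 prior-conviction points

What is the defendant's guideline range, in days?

Base offense level for fraud: 10.
A1 applies (level before this adjustment is 10 ≥ 9, so +3): 10 + 3 = 13.
A2 applies: 13 + 3 = 16.
A4 applies: 16 + 3 = 19.
A5 applies (level before this adjustment is 19 ≥ 17, so +3): 19 + 3 = 22.
A6 applies: 22 − 3 = 19.
A7 applies: 19 + 4 = 23.
Level 23 exceeds the maximum of 21; capped at 21.
Final offense level: 21.
Criminal history: 4 prior points → Category Minimal (0-7).
Level 21 falls in the 21 band.
Grid: Level 21 × Category Minimal = 1200-1320 days.

1200-1320 days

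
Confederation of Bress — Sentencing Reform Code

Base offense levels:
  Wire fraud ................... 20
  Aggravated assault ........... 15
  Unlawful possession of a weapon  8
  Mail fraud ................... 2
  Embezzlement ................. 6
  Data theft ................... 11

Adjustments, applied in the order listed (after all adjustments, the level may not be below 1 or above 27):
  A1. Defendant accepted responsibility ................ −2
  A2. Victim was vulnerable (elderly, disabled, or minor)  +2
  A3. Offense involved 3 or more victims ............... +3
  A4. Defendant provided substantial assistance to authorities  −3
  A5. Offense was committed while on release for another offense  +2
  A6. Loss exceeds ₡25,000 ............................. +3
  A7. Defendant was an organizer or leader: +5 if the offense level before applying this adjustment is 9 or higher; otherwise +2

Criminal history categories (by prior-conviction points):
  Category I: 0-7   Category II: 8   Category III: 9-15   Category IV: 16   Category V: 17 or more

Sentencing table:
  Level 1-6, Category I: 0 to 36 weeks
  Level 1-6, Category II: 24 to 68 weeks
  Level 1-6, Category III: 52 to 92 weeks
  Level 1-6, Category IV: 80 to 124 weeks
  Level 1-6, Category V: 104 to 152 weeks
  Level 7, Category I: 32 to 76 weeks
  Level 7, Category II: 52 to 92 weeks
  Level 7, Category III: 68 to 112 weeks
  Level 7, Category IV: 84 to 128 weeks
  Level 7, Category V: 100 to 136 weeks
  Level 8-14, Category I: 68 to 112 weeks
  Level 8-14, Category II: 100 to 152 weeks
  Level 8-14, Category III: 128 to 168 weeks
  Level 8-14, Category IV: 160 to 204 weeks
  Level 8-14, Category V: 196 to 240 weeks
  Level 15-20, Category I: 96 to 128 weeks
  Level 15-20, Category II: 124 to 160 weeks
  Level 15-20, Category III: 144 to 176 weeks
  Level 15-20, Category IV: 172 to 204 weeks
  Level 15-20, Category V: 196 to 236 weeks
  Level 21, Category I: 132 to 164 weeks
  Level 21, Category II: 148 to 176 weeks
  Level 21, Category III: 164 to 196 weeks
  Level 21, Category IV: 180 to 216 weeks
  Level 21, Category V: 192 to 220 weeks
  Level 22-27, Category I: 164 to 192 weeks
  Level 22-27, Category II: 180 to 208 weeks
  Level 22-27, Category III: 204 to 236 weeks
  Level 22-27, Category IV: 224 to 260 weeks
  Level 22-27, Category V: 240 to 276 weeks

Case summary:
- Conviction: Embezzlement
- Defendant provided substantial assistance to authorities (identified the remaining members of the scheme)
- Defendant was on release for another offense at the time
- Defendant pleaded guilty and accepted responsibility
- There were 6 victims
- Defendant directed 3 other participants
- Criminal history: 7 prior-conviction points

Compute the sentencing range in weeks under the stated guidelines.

68-112 weeks

Base offense level for embezzlement: 6.
A1 applies: 6 − 2 = 4.
A2 does not apply.
A3 applies: 4 + 3 = 7.
A4 applies: 7 − 3 = 4.
A5 applies: 4 + 2 = 6.
A6 does not apply.
A7 applies (level before this adjustment is 6 < 9, so +2): 6 + 2 = 8.
Final offense level: 8.
Criminal history: 7 prior points → Category I (0-7).
Level 8 falls in the 8-14 band.
Grid: Level 8-14 × Category I = 68-112 weeks.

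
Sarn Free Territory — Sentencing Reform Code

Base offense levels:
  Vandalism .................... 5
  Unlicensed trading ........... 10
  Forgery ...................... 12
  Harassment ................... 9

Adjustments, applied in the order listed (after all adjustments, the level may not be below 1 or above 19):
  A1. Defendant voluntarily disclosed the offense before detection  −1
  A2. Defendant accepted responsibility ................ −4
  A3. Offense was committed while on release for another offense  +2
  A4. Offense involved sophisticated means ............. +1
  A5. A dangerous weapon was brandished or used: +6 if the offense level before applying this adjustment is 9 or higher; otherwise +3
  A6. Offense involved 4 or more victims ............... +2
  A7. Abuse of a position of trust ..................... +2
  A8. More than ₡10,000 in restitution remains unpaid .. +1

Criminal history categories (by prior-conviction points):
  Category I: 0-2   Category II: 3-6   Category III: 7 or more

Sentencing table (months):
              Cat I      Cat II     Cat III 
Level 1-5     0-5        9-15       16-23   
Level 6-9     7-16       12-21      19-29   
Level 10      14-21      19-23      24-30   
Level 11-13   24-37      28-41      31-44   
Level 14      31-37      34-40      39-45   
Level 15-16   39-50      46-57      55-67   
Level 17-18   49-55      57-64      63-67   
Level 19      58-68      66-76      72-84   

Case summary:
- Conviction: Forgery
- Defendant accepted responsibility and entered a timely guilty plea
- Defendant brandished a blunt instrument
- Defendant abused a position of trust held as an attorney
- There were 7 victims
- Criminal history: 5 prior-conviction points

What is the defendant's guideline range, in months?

Base offense level for forgery: 12.
A1 does not apply.
A2 applies: 12 − 4 = 8.
A3 does not apply.
A5 applies (level before this adjustment is 8 < 9, so +3): 8 + 3 = 11.
A6 applies: 11 + 2 = 13.
A7 applies: 13 + 2 = 15.
Final offense level: 15.
Criminal history: 5 prior points → Category II (3-6).
Level 15 falls in the 15-16 band.
Grid: Level 15-16 × Category II = 46-57 months.

46-57 months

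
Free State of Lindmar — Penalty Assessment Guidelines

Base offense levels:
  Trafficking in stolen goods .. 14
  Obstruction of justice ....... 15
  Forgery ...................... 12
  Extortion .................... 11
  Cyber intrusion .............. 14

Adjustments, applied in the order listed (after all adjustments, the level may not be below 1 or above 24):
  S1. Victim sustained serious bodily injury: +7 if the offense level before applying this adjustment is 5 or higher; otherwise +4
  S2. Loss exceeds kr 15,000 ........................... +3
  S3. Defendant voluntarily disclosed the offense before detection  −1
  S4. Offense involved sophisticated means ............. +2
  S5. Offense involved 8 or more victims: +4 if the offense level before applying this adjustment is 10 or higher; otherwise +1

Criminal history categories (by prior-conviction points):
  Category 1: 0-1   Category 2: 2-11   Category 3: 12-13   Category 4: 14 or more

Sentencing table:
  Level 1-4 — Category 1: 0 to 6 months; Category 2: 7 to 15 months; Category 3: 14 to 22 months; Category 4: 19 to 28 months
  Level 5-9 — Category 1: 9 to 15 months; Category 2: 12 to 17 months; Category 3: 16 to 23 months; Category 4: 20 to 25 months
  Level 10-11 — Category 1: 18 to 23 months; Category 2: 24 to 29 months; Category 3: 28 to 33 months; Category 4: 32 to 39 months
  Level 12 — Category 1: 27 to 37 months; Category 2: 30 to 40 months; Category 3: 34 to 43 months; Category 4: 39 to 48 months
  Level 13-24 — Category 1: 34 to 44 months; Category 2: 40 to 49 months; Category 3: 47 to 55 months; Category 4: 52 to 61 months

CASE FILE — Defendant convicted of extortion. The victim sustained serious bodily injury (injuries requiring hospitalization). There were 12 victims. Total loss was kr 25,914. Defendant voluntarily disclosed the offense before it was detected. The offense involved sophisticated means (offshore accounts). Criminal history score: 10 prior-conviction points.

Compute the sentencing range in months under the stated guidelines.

Base offense level for extortion: 11.
S1 applies (level before this adjustment is 11 ≥ 5, so +7): 11 + 7 = 18.
S2 applies: 18 + 3 = 21.
S3 applies: 21 − 1 = 20.
S4 applies: 20 + 2 = 22.
S5 applies (level before this adjustment is 22 ≥ 10, so +4): 22 + 4 = 26.
Level 26 exceeds the maximum of 24; capped at 24.
Final offense level: 24.
Criminal history: 10 prior points → Category 2 (2-11).
Level 24 falls in the 13-24 band.
Grid: Level 13-24 × Category 2 = 40-49 months.

40-49 months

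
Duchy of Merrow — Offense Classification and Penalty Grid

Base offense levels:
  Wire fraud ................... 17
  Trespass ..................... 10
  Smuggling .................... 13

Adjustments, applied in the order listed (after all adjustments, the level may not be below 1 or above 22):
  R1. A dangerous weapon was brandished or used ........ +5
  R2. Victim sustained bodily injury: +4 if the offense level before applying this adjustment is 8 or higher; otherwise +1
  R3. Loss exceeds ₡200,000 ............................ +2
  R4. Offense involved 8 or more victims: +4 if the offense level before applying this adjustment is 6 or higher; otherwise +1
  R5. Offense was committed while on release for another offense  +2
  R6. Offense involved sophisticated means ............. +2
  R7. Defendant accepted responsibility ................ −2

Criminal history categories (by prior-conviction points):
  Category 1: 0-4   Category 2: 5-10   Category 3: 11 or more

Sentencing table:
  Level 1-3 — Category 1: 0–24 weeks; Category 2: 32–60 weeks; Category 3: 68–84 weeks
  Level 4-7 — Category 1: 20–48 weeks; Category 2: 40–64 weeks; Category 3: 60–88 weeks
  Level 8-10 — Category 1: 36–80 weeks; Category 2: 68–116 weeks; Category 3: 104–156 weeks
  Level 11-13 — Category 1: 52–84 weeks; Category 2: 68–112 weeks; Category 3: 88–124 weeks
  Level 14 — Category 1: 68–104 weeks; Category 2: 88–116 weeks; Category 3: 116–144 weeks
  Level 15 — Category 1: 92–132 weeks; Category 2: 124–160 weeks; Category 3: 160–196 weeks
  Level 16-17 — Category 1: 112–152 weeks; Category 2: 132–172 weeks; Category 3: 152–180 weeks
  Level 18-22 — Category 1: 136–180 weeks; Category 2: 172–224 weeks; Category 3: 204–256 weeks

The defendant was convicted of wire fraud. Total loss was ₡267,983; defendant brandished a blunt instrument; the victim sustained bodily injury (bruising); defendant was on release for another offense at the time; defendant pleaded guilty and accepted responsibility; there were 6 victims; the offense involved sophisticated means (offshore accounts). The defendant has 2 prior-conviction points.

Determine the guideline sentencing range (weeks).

Base offense level for wire fraud: 17.
R1 applies: 17 + 5 = 22.
R2 applies (level before this adjustment is 22 ≥ 8, so +4): 22 + 4 = 26.
R3 applies: 26 + 2 = 28.
R4 does not apply.
R5 applies: 28 + 2 = 30.
R6 applies: 30 + 2 = 32.
R7 applies: 32 − 2 = 30.
Level 30 exceeds the maximum of 22; capped at 22.
Final offense level: 22.
Criminal history: 2 prior points → Category 1 (0-4).
Level 22 falls in the 18-22 band.
Grid: Level 18-22 × Category 1 = 136-180 weeks.

136-180 weeks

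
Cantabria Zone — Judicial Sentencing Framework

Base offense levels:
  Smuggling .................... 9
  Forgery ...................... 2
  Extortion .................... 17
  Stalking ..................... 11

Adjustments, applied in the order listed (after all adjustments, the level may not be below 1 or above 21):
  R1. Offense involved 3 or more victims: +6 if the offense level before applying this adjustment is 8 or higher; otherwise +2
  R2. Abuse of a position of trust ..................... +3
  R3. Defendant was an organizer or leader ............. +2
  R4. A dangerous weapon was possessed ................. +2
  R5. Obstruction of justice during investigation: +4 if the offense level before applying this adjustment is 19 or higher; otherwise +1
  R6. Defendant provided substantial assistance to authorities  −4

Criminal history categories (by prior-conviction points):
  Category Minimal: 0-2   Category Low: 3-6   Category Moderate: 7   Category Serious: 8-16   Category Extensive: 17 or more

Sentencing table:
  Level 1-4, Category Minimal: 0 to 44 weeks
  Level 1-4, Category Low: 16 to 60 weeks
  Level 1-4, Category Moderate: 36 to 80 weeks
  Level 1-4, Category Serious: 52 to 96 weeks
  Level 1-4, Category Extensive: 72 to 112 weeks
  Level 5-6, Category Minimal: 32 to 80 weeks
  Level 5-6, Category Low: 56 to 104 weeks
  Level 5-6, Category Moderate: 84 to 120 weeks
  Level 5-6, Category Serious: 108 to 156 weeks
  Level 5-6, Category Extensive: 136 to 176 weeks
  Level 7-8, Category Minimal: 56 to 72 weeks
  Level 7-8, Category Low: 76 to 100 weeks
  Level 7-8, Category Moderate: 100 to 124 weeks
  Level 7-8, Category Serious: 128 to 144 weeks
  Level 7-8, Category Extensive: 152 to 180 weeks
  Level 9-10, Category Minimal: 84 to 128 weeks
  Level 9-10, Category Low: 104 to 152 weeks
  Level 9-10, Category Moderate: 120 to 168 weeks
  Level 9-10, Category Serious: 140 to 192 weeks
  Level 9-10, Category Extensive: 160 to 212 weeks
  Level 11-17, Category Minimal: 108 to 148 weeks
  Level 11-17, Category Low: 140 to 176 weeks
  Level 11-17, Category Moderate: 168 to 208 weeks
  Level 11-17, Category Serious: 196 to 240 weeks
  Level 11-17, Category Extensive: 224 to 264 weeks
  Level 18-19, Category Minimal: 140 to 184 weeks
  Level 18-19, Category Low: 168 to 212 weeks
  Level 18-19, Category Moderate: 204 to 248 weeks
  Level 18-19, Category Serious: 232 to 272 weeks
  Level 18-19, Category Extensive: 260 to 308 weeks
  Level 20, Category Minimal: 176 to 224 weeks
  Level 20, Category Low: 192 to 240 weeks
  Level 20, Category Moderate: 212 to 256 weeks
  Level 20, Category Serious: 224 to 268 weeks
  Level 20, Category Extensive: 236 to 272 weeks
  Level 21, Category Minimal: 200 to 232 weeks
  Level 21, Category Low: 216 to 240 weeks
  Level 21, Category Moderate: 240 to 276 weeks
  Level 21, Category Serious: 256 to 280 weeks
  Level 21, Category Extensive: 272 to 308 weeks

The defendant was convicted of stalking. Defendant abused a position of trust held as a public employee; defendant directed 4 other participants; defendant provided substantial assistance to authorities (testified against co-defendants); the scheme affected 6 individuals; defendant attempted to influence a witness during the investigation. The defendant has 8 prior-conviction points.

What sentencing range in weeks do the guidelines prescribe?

256-280 weeks

Base offense level for stalking: 11.
R1 applies (level before this adjustment is 11 ≥ 8, so +6): 11 + 6 = 17.
R2 applies: 17 + 3 = 20.
R3 applies: 20 + 2 = 22.
R4 does not apply.
R5 applies (level before this adjustment is 22 ≥ 19, so +4): 22 + 4 = 26.
R6 applies: 26 − 4 = 22.
Level 22 exceeds the maximum of 21; capped at 21.
Final offense level: 21.
Criminal history: 8 prior points → Category Serious (8-16).
Level 21 falls in the 21 band.
Grid: Level 21 × Category Serious = 256-280 weeks.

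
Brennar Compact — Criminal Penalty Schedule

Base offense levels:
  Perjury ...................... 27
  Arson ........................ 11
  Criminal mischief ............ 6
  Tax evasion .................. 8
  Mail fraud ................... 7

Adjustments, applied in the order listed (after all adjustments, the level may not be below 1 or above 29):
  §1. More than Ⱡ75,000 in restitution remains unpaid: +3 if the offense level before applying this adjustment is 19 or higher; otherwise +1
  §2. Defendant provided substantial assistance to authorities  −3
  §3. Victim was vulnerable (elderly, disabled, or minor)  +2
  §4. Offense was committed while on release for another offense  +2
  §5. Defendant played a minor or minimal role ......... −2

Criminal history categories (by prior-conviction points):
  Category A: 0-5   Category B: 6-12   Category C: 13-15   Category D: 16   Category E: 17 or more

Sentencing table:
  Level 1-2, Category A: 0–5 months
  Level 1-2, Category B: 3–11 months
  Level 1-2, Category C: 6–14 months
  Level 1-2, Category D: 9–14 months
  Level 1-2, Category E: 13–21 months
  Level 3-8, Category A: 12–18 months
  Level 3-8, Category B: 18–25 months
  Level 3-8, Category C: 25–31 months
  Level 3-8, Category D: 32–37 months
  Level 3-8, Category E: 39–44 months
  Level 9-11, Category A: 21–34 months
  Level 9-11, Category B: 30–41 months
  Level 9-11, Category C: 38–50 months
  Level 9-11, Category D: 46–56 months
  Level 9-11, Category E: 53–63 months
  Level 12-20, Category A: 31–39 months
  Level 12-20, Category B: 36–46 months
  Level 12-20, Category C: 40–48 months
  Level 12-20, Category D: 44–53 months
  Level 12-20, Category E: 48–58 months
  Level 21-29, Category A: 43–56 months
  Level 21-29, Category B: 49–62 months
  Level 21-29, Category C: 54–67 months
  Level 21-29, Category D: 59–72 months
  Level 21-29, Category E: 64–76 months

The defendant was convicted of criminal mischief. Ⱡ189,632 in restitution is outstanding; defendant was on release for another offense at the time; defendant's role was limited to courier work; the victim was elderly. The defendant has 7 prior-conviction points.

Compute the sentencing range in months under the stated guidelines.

30-41 months

Base offense level for criminal mischief: 6.
§1 applies (level before this adjustment is 6 < 19, so +1): 6 + 1 = 7.
§2 does not apply.
§3 applies: 7 + 2 = 9.
§4 applies: 9 + 2 = 11.
§5 applies: 11 − 2 = 9.
Final offense level: 9.
Criminal history: 7 prior points → Category B (6-12).
Level 9 falls in the 9-11 band.
Grid: Level 9-11 × Category B = 30-41 months.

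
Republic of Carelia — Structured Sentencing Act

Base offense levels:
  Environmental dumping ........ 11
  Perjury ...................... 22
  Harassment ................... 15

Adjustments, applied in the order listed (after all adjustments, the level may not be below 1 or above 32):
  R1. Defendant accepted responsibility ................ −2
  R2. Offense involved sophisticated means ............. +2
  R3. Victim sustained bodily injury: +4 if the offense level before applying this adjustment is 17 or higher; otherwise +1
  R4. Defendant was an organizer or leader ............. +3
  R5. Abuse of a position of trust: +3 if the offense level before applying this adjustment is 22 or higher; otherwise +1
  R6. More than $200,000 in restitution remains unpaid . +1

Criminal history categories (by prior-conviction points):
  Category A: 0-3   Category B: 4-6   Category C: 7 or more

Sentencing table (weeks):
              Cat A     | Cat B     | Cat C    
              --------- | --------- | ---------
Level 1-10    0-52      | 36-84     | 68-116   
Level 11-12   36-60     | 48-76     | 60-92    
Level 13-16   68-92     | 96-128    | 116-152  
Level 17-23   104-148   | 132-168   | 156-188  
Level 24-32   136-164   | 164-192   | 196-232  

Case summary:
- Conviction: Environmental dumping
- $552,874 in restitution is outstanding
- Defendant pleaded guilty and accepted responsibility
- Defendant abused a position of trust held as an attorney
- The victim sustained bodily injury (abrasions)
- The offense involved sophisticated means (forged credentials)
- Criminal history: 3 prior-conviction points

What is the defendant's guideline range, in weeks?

Base offense level for environmental dumping: 11.
R1 applies: 11 − 2 = 9.
R2 applies: 9 + 2 = 11.
R3 applies (level before this adjustment is 11 < 17, so +1): 11 + 1 = 12.
R4 does not apply.
R5 applies (level before this adjustment is 12 < 22, so +1): 12 + 1 = 13.
R6 applies: 13 + 1 = 14.
Final offense level: 14.
Criminal history: 3 prior points → Category A (0-3).
Level 14 falls in the 13-16 band.
Grid: Level 13-16 × Category A = 68-92 weeks.

68-92 weeks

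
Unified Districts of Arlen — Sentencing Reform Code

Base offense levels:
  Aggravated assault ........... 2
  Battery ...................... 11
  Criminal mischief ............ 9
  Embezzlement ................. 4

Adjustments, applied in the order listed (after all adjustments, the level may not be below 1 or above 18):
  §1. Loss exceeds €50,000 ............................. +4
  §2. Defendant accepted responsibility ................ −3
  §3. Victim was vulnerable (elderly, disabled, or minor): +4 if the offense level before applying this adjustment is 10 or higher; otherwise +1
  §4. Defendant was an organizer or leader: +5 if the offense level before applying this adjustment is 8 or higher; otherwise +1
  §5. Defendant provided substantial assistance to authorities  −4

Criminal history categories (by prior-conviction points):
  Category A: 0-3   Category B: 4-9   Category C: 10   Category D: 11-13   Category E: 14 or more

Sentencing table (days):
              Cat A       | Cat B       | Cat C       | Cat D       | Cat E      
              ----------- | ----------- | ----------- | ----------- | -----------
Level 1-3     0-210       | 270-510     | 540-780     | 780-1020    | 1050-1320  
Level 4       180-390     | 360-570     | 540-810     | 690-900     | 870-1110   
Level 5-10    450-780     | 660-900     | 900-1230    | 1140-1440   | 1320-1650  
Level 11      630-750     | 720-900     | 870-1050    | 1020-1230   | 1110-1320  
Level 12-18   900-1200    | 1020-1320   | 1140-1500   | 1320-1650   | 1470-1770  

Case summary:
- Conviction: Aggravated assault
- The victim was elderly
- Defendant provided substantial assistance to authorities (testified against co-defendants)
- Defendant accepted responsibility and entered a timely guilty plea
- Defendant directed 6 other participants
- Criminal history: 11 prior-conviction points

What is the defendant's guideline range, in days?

780-1020 days

Base offense level for aggravated assault: 2.
§1 does not apply.
§2 applies: 2 − 3 = -1.
§3 applies (level before this adjustment is -1 < 10, so +1): -1 + 1 = 0.
§4 applies (level before this adjustment is 0 < 8, so +1): 0 + 1 = 1.
§5 applies: 1 − 4 = -3.
Level -3 is below the minimum of 1; floored at 1.
Final offense level: 1.
Criminal history: 11 prior points → Category D (11-13).
Level 1 falls in the 1-3 band.
Grid: Level 1-3 × Category D = 780-1020 days.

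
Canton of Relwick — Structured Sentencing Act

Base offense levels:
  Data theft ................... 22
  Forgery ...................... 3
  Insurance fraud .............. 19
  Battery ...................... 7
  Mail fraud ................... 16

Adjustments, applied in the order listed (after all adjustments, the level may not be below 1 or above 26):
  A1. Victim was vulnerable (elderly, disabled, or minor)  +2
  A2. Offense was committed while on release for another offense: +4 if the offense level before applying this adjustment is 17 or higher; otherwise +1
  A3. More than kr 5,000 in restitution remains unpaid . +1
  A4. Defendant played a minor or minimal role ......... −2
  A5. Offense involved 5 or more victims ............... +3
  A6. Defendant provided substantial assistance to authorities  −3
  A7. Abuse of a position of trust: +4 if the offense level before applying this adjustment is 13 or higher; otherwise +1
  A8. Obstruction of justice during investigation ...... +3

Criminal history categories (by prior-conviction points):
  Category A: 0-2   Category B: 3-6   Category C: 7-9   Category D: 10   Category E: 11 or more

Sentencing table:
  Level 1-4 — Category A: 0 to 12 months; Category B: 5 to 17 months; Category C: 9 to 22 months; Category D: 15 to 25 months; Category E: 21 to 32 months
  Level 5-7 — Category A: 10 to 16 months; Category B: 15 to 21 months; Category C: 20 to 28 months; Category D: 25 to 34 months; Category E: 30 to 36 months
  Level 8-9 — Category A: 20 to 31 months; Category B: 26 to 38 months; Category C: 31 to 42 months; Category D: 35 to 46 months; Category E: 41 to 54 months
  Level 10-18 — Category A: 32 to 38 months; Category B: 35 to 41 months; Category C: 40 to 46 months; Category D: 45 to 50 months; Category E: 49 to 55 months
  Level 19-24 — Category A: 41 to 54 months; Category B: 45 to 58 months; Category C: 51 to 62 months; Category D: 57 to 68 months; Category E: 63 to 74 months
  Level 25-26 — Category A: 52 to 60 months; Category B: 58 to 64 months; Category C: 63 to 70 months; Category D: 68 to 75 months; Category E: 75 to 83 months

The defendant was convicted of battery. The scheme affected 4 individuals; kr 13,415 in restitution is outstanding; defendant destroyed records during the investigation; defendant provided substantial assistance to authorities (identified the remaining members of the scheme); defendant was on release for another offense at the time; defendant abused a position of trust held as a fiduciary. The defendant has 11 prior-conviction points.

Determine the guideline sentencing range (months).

49-55 months

Base offense level for battery: 7.
A2 applies (level before this adjustment is 7 < 17, so +1): 7 + 1 = 8.
A3 applies: 8 + 1 = 9.
A4 does not apply.
A5 does not apply.
A6 applies: 9 − 3 = 6.
A7 applies (level before this adjustment is 6 < 13, so +1): 6 + 1 = 7.
A8 applies: 7 + 3 = 10.
Final offense level: 10.
Criminal history: 11 prior points → Category E (11+).
Level 10 falls in the 10-18 band.
Grid: Level 10-18 × Category E = 49-55 months.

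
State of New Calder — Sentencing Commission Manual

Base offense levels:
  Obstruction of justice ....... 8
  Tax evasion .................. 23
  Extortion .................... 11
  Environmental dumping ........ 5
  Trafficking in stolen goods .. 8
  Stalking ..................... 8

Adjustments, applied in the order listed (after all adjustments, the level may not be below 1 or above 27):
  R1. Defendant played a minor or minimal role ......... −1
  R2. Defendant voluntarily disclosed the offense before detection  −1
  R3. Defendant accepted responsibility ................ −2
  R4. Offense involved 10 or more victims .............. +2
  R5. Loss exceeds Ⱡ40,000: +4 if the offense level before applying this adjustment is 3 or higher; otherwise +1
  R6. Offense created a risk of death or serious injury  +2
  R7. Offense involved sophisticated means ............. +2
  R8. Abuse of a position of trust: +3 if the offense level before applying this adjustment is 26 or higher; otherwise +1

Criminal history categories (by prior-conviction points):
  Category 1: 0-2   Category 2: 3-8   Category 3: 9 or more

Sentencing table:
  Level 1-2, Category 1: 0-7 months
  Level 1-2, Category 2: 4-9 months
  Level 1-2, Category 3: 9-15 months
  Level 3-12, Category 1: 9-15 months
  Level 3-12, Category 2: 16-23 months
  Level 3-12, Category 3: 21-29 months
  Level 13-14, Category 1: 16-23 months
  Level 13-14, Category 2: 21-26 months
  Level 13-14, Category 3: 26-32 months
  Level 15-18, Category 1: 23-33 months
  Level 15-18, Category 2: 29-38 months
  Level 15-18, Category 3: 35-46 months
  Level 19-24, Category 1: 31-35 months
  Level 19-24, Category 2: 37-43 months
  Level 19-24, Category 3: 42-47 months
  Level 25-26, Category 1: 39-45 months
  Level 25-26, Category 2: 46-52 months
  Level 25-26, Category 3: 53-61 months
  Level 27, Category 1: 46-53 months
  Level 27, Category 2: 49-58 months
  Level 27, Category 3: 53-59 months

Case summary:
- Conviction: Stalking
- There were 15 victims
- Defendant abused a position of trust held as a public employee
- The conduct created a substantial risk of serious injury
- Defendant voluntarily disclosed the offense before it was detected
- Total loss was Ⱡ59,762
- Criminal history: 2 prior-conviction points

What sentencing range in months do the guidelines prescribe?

Base offense level for stalking: 8.
R1 does not apply.
R2 applies: 8 − 1 = 7.
R4 applies: 7 + 2 = 9.
R5 applies (level before this adjustment is 9 ≥ 3, so +4): 9 + 4 = 13.
R6 applies: 13 + 2 = 15.
R8 applies (level before this adjustment is 15 < 26, so +1): 15 + 1 = 16.
Final offense level: 16.
Criminal history: 2 prior points → Category 1 (0-2).
Level 16 falls in the 15-18 band.
Grid: Level 15-18 × Category 1 = 23-33 months.

23-33 months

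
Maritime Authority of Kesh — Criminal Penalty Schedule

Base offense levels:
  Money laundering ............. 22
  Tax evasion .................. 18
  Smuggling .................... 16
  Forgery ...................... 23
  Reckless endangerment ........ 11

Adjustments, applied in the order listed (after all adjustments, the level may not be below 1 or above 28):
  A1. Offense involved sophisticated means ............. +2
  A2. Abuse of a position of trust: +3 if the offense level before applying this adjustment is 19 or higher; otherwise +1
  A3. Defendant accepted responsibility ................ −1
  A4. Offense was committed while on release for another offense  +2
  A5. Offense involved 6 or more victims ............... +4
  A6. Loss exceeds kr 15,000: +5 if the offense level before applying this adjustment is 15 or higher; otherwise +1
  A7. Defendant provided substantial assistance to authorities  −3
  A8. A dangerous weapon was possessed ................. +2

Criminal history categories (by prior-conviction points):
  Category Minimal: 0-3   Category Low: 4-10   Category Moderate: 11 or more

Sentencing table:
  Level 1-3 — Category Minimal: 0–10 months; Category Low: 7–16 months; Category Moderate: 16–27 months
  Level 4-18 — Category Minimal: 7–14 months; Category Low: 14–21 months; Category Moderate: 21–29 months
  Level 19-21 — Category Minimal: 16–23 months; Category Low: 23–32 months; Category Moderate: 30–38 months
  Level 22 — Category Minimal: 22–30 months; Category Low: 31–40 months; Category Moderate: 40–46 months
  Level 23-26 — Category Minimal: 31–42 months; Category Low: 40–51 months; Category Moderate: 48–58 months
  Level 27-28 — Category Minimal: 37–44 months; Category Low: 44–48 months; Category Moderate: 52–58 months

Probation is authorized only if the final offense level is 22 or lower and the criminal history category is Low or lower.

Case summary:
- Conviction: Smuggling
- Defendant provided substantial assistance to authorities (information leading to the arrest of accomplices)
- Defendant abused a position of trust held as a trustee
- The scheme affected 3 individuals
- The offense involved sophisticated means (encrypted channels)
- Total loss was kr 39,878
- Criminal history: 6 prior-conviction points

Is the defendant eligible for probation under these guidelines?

Base offense level for smuggling: 16.
A1 applies: 16 + 2 = 18.
A2 applies (level before this adjustment is 18 < 19, so +1): 18 + 1 = 19.
A6 applies (level before this adjustment is 19 ≥ 15, so +5): 19 + 5 = 24.
A7 applies: 24 − 3 = 21.
A8 does not apply.
Final offense level: 21.
Criminal history: 6 prior points → Category Low (4-10).
Level 21 falls in the 19-21 band.
Grid: Level 19-21 × Category Low = 23-32 months.
Probation check: level 21 ≤ 22 and category Low ≤ Low → eligible.

Yes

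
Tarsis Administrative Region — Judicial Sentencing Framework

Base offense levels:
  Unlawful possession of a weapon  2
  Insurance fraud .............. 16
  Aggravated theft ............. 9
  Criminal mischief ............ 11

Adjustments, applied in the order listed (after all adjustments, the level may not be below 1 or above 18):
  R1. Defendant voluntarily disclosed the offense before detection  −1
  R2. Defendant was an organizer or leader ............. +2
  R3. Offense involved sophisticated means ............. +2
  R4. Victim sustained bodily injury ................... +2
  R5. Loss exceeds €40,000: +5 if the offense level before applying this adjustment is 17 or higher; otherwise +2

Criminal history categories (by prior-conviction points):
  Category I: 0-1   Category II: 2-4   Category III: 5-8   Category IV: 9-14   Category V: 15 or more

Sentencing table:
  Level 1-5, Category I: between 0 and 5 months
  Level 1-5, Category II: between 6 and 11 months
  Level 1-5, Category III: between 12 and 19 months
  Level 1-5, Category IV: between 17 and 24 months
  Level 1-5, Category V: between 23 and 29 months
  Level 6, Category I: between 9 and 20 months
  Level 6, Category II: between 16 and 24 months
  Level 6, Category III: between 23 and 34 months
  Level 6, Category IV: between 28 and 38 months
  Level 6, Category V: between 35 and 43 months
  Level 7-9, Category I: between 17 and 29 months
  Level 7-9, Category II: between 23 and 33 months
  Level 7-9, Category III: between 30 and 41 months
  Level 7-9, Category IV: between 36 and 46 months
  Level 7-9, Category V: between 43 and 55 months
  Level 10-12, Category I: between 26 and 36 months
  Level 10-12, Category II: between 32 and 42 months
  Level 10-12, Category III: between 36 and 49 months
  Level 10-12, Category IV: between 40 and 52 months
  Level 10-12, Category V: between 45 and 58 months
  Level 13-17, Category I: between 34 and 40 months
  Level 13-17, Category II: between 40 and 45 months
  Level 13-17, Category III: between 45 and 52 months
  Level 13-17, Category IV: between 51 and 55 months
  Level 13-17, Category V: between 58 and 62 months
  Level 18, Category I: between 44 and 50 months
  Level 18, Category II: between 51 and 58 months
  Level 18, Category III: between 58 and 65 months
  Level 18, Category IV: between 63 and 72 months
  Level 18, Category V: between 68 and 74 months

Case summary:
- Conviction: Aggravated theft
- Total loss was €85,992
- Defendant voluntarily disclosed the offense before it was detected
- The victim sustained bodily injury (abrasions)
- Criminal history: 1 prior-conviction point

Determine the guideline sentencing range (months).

26-36 months

Base offense level for aggravated theft: 9.
R1 applies: 9 − 1 = 8.
R3 does not apply.
R4 applies: 8 + 2 = 10.
R5 applies (level before this adjustment is 10 < 17, so +2): 10 + 2 = 12.
Final offense level: 12.
Criminal history: 1 prior point → Category I (0-1).
Level 12 falls in the 10-12 band.
Grid: Level 10-12 × Category I = 26-36 months.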